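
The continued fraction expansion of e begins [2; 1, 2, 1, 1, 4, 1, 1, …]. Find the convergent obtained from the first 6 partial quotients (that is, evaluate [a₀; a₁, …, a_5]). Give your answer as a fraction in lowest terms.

a_0 = 2: 2/1
a_1 = 1: 3/1
a_2 = 2: 8/3
a_3 = 1: 11/4
a_4 = 1: 19/7
a_5 = 4: 87/32

87/32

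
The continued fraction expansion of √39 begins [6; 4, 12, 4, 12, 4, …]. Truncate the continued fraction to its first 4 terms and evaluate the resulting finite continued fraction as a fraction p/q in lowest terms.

Compute successive convergents:
a_0 = 6: 6/1
a_1 = 4: 25/4
a_2 = 12: 306/49
a_3 = 4: 1249/200

1249/200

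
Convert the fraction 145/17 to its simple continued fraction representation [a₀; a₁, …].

145 ÷ 17 → quotient 8, remainder 9
17 ÷ 9 → quotient 1, remainder 8
9 ÷ 8 → quotient 1, remainder 1
8 ÷ 1 → quotient 8, remainder 0

[8; 1, 1, 8]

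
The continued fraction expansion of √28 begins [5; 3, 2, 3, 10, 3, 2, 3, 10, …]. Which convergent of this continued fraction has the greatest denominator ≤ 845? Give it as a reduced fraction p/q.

4048/765

a_0 = 5: 5/1  (≤ bound)
a_1 = 3: 16/3  (≤ bound)
a_2 = 2: 37/7  (≤ bound)
a_3 = 3: 127/24  (≤ bound)
a_4 = 10: 1307/247  (≤ bound)
a_5 = 3: 4048/765  (≤ bound)
a_6 = 2: 9403/1777  (> 845, stop)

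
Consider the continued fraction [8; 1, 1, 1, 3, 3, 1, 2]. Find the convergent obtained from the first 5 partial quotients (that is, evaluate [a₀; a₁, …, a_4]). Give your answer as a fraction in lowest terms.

95/11

Start with 3.
1 + 1/(3/1) = 1 + 1/3 = 4/3
1 + 1/(4/3) = 1 + 3/4 = 7/4
1 + 1/(7/4) = 1 + 4/7 = 11/7
8 + 1/(11/7) = 8 + 7/11 = 95/11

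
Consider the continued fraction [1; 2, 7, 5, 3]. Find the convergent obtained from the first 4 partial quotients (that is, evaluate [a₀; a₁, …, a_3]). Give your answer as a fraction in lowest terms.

113/77

a_0 = 1: 1/1
a_1 = 2: 3/2
a_2 = 7: 22/15
a_3 = 5: 113/77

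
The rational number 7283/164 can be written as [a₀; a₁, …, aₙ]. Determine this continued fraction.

[44; 2, 2, 4, 3, 2]

Repeatedly divide and take the remainder:
7283 ÷ 164 → quotient 44, remainder 67
164 ÷ 67 → quotient 2, remainder 30
67 ÷ 30 → quotient 2, remainder 7
30 ÷ 7 → quotient 4, remainder 2
7 ÷ 2 → quotient 3, remainder 1
2 ÷ 1 → quotient 2, remainder 0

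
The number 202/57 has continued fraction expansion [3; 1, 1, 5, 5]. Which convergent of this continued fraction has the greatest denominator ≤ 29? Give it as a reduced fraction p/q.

39/11

a_0 = 3: 3/1  (≤ bound)
a_1 = 1: 4/1  (≤ bound)
a_2 = 1: 7/2  (≤ bound)
a_3 = 5: 39/11  (≤ bound)
a_4 = 5: 202/57  (> 29, stop)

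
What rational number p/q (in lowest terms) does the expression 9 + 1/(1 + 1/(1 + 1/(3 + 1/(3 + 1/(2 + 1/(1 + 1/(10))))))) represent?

7777/813

a_0 = 9: 9/1
a_1 = 1: 10/1
a_2 = 1: 19/2
a_3 = 3: 67/7
a_4 = 3: 220/23
a_5 = 2: 507/53
a_6 = 1: 727/76
a_7 = 10: 7777/813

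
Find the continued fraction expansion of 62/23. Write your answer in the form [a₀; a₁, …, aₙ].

[2; 1, 2, 3, 2]

⌊62/23⌋ = 2, remainder 16
⌊23/16⌋ = 1, remainder 7
⌊16/7⌋ = 2, remainder 2
⌊7/2⌋ = 3, remainder 1
⌊2/1⌋ = 2, remainder 0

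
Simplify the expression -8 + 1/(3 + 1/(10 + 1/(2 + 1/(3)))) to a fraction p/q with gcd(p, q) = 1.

Start with 3.
2 + 1/(3/1) = 2 + 1/3 = 7/3
10 + 1/(7/3) = 10 + 3/7 = 73/7
3 + 1/(73/7) = 3 + 7/73 = 226/73
-8 + 1/(226/73) = -8 + 73/226 = -1735/226

-1735/226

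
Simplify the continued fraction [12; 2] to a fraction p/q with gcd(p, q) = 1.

25/2

a_0 = 12: 12/1
a_1 = 2: 25/2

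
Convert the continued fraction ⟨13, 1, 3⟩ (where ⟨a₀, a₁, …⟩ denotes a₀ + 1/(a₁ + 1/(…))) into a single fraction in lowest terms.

55/4

Use the convergent recurrence hₖ = aₖ·hₖ₋₁ + hₖ₋₂ (and likewise for the denominators kₖ):
a_0 = 13: 13/1
a_1 = 1: 14/1
a_2 = 3: 55/4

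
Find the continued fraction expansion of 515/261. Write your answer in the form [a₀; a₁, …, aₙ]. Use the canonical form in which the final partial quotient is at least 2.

[1; 1, 36, 3, 2]

Run the Euclidean algorithm, recording each quotient:
⌊515/261⌋ = 1, remainder 254
⌊261/254⌋ = 1, remainder 7
⌊254/7⌋ = 36, remainder 2
⌊7/2⌋ = 3, remainder 1
⌊2/1⌋ = 2, remainder 0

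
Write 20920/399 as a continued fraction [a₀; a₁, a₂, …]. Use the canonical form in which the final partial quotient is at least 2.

20920 ÷ 399 → quotient 52, remainder 172
399 ÷ 172 → quotient 2, remainder 55
172 ÷ 55 → quotient 3, remainder 7
55 ÷ 7 → quotient 7, remainder 6
7 ÷ 6 → quotient 1, remainder 1
6 ÷ 1 → quotient 6, remainder 0

[52; 2, 3, 7, 1, 6]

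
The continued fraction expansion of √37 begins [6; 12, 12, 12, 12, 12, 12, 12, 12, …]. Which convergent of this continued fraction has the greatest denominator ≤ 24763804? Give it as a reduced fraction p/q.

a_0 = 6: 6/1  (≤ bound)
a_1 = 12: 73/12  (≤ bound)
a_2 = 12: 882/145  (≤ bound)
a_3 = 12: 10657/1752  (≤ bound)
a_4 = 12: 128766/21169  (≤ bound)
a_5 = 12: 1555849/255780  (≤ bound)
a_6 = 12: 18798954/3090529  (≤ bound)
a_7 = 12: 227143297/37342128  (> 24763804, stop)

18798954/3090529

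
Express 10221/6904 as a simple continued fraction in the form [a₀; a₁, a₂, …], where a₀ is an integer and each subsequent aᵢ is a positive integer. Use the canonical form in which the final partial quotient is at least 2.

Run the Euclidean algorithm, recording each quotient:
⌊10221/6904⌋ = 1, remainder 3317
⌊6904/3317⌋ = 2, remainder 270
⌊3317/270⌋ = 12, remainder 77
⌊270/77⌋ = 3, remainder 39
⌊77/39⌋ = 1, remainder 38
⌊39/38⌋ = 1, remainder 1
⌊38/1⌋ = 38, remainder 0

[1; 2, 12, 3, 1, 1, 38]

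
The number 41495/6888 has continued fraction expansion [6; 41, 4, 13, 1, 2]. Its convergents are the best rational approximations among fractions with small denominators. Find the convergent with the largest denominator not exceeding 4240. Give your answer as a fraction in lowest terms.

14163/2351

List convergents until the denominator exceeds the bound:
a_0 = 6: 6/1  (≤ bound)
a_1 = 41: 247/41  (≤ bound)
a_2 = 4: 994/165  (≤ bound)
a_3 = 13: 13169/2186  (≤ bound)
a_4 = 1: 14163/2351  (≤ bound)
a_5 = 2: 41495/6888  (> 4240, stop)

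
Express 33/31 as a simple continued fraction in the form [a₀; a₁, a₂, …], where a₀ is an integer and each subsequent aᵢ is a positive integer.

⌊33/31⌋ = 1, remainder 2
⌊31/2⌋ = 15, remainder 1
⌊2/1⌋ = 2, remainder 0

[1; 15, 2]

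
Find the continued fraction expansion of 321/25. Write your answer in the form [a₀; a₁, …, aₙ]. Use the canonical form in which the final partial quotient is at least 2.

Apply division with remainder until the remainder is 0:
321 ÷ 25 → quotient 12, remainder 21
25 ÷ 21 → quotient 1, remainder 4
21 ÷ 4 → quotient 5, remainder 1
4 ÷ 1 → quotient 4, remainder 0

[12; 1, 5, 4]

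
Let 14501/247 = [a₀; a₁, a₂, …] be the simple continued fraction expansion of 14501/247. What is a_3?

2

Run the Euclidean algorithm, recording each quotient:
⌊14501/247⌋ = 58, remainder 175
⌊247/175⌋ = 1, remainder 72
⌊175/72⌋ = 2, remainder 31
⌊72/31⌋ = 2, remainder 10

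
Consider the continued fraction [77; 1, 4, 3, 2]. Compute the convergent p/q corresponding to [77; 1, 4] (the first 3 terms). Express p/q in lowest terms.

a_0 = 77: 77/1
a_1 = 1: 78/1
a_2 = 4: 389/5

389/5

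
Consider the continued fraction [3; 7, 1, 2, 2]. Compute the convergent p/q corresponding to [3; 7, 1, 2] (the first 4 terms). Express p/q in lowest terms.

72/23

Start with 2.
1 + 1/(2/1) = 1 + 1/2 = 3/2
7 + 1/(3/2) = 7 + 2/3 = 23/3
3 + 1/(23/3) = 3 + 3/23 = 72/23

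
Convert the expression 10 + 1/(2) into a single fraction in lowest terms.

Work from the innermost term outward:
Start with 2.
10 + 1/(2/1) = 10 + 1/2 = 21/2

21/2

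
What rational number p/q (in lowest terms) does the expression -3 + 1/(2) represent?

-5/2

Build up convergents one term at a time:
a_0 = -3: -3/1
a_1 = 2: -5/2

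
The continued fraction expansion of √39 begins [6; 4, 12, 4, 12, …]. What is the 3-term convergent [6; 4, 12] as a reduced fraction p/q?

a_0 = 6: 6/1
a_1 = 4: 25/4
a_2 = 12: 306/49

306/49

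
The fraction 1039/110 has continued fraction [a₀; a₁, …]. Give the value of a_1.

2

1039 = 9·110 + 49, so a_0 = 9
110 = 2·49 + 12, so a_1 = 2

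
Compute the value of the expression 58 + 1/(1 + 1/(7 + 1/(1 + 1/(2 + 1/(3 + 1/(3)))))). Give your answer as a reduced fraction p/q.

Start with 3.
3 + 1/(3/1) = 3 + 1/3 = 10/3
2 + 1/(10/3) = 2 + 3/10 = 23/10
1 + 1/(23/10) = 1 + 10/23 = 33/23
7 + 1/(33/23) = 7 + 23/33 = 254/33
1 + 1/(254/33) = 1 + 33/254 = 287/254
58 + 1/(287/254) = 58 + 254/287 = 16900/287

16900/287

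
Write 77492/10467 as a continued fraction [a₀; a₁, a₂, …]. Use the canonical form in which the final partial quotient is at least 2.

[7; 2, 2, 11, 6, 30]

Repeatedly divide and take the remainder:
⌊77492/10467⌋ = 7, remainder 4223
⌊10467/4223⌋ = 2, remainder 2021
⌊4223/2021⌋ = 2, remainder 181
⌊2021/181⌋ = 11, remainder 30
⌊181/30⌋ = 6, remainder 1
⌊30/1⌋ = 30, remainder 0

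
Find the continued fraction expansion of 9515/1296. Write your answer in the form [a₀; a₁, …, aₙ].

[7; 2, 1, 12, 2, 2, 1, 4]

Repeatedly divide and take the remainder:
9515 = 7·1296 + 443, so a_0 = 7
1296 = 2·443 + 410, so a_1 = 2
443 = 1·410 + 33, so a_2 = 1
410 = 12·33 + 14, so a_3 = 12
33 = 2·14 + 5, so a_4 = 2
14 = 2·5 + 4, so a_5 = 2
5 = 1·4 + 1, so a_6 = 1
4 = 4·1 + 0, so a_7 = 4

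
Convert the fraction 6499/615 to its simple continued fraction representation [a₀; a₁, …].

[10; 1, 1, 3, 4, 1, 7, 2]

⌊6499/615⌋ = 10, remainder 349
⌊615/349⌋ = 1, remainder 266
⌊349/266⌋ = 1, remainder 83
⌊266/83⌋ = 3, remainder 17
⌊83/17⌋ = 4, remainder 15
⌊17/15⌋ = 1, remainder 2
⌊15/2⌋ = 7, remainder 1
⌊2/1⌋ = 2, remainder 0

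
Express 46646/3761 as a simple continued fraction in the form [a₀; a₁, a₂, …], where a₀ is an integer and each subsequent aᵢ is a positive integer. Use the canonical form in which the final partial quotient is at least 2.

46646 ÷ 3761 → quotient 12, remainder 1514
3761 ÷ 1514 → quotient 2, remainder 733
1514 ÷ 733 → quotient 2, remainder 48
733 ÷ 48 → quotient 15, remainder 13
48 ÷ 13 → quotient 3, remainder 9
13 ÷ 9 → quotient 1, remainder 4
9 ÷ 4 → quotient 2, remainder 1
4 ÷ 1 → quotient 4, remainder 0

[12; 2, 2, 15, 3, 1, 2, 4]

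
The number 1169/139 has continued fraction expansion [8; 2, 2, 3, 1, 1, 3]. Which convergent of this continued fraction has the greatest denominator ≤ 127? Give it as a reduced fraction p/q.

List convergents until the denominator exceeds the bound:
a_0 = 8: 8/1  (≤ bound)
a_1 = 2: 17/2  (≤ bound)
a_2 = 2: 42/5  (≤ bound)
a_3 = 3: 143/17  (≤ bound)
a_4 = 1: 185/22  (≤ bound)
a_5 = 1: 328/39  (≤ bound)
a_6 = 3: 1169/139  (> 127, stop)

328/39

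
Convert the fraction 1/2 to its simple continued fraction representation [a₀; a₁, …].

1 = 0·2 + 1, so a_0 = 0
2 = 2·1 + 0, so a_1 = 2

[0; 2]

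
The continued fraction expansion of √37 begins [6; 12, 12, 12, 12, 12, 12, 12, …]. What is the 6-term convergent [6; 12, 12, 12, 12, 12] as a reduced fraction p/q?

1555849/255780

Use the convergent recurrence hₖ = aₖ·hₖ₋₁ + hₖ₋₂ (and likewise for the denominators kₖ):
a_0 = 6: 6/1
a_1 = 12: 73/12
a_2 = 12: 882/145
a_3 = 12: 10657/1752
a_4 = 12: 128766/21169
a_5 = 12: 1555849/255780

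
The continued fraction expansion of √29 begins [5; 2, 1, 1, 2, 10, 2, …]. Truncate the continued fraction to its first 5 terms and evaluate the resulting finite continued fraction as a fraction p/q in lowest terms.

70/13

a_0 = 5: 5/1
a_1 = 2: 11/2
a_2 = 1: 16/3
a_3 = 1: 27/5
a_4 = 2: 70/13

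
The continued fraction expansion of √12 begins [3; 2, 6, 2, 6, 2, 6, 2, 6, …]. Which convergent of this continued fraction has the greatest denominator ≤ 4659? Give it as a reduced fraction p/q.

List convergents until the denominator exceeds the bound:
a_0 = 3: 3/1  (≤ bound)
a_1 = 2: 7/2  (≤ bound)
a_2 = 6: 45/13  (≤ bound)
a_3 = 2: 97/28  (≤ bound)
a_4 = 6: 627/181  (≤ bound)
a_5 = 2: 1351/390  (≤ bound)
a_6 = 6: 8733/2521  (≤ bound)
a_7 = 2: 18817/5432  (> 4659, stop)

8733/2521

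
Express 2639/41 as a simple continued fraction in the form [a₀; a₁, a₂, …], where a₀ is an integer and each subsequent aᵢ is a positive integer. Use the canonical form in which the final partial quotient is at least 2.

[64; 2, 1, 2, 1, 3]

2639 ÷ 41 → quotient 64, remainder 15
41 ÷ 15 → quotient 2, remainder 11
15 ÷ 11 → quotient 1, remainder 4
11 ÷ 4 → quotient 2, remainder 3
4 ÷ 3 → quotient 1, remainder 1
3 ÷ 1 → quotient 3, remainder 0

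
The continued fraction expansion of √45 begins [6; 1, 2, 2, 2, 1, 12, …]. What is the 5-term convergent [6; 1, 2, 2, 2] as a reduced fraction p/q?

114/17

Compute successive convergents:
a_0 = 6: 6/1
a_1 = 1: 7/1
a_2 = 2: 20/3
a_3 = 2: 47/7
a_4 = 2: 114/17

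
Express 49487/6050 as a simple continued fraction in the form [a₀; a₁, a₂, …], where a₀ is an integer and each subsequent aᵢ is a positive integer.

[8; 5, 1, 1, 3, 3, 3, 14]

49487 ÷ 6050 → quotient 8, remainder 1087
6050 ÷ 1087 → quotient 5, remainder 615
1087 ÷ 615 → quotient 1, remainder 472
615 ÷ 472 → quotient 1, remainder 143
472 ÷ 143 → quotient 3, remainder 43
143 ÷ 43 → quotient 3, remainder 14
43 ÷ 14 → quotient 3, remainder 1
14 ÷ 1 → quotient 14, remainder 0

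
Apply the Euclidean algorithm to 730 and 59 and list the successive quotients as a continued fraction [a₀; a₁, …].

[12; 2, 1, 2, 7]

Repeatedly divide and take the remainder:
⌊730/59⌋ = 12, remainder 22
⌊59/22⌋ = 2, remainder 15
⌊22/15⌋ = 1, remainder 7
⌊15/7⌋ = 2, remainder 1
⌊7/1⌋ = 7, remainder 0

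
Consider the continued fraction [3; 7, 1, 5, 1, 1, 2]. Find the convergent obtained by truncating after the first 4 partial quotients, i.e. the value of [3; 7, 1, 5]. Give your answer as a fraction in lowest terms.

147/47

Collapse the nested fraction from the inside out:
Start with 5.
1 + 1/(5/1) = 1 + 1/5 = 6/5
7 + 1/(6/5) = 7 + 5/6 = 47/6
3 + 1/(47/6) = 3 + 6/47 = 147/47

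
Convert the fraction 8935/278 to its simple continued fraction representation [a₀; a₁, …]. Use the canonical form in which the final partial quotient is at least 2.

[32; 7, 7, 1, 4]

8935 ÷ 278 → quotient 32, remainder 39
278 ÷ 39 → quotient 7, remainder 5
39 ÷ 5 → quotient 7, remainder 4
5 ÷ 4 → quotient 1, remainder 1
4 ÷ 1 → quotient 4, remainder 0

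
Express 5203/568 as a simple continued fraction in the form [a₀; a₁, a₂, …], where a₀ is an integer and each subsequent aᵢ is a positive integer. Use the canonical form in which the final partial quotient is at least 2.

Repeatedly divide and take the remainder:
5203 = 9·568 + 91, so a_0 = 9
568 = 6·91 + 22, so a_1 = 6
91 = 4·22 + 3, so a_2 = 4
22 = 7·3 + 1, so a_3 = 7
3 = 3·1 + 0, so a_4 = 3

[9; 6, 4, 7, 3]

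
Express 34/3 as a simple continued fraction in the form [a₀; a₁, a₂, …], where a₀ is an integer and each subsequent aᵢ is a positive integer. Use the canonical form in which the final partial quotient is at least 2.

[11; 3]

Repeatedly divide and take the remainder:
34 ÷ 3 → quotient 11, remainder 1
3 ÷ 1 → quotient 3, remainder 0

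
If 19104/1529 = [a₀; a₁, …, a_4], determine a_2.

44

Run the Euclidean algorithm, recording each quotient:
19104 = 12·1529 + 756, so a_0 = 12
1529 = 2·756 + 17, so a_1 = 2
756 = 44·17 + 8, so a_2 = 44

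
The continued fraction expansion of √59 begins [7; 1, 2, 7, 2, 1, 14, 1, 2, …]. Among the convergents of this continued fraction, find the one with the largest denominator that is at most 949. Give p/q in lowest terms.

a_0 = 7: 7/1  (≤ bound)
a_1 = 1: 8/1  (≤ bound)
a_2 = 2: 23/3  (≤ bound)
a_3 = 7: 169/22  (≤ bound)
a_4 = 2: 361/47  (≤ bound)
a_5 = 1: 530/69  (≤ bound)
a_6 = 14: 7781/1013  (> 949, stop)

530/69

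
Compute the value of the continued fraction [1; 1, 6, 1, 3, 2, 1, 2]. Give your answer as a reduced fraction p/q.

Start with 2.
1 + 1/(2/1) = 1 + 1/2 = 3/2
2 + 1/(3/2) = 2 + 2/3 = 8/3
3 + 1/(8/3) = 3 + 3/8 = 27/8
1 + 1/(27/8) = 1 + 8/27 = 35/27
6 + 1/(35/27) = 6 + 27/35 = 237/35
1 + 1/(237/35) = 1 + 35/237 = 272/237
1 + 1/(272/237) = 1 + 237/272 = 509/272

509/272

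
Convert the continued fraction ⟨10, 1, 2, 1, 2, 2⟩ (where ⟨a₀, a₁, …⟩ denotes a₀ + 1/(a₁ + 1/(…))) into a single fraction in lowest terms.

279/26

Start with 2.
2 + 1/(2/1) = 2 + 1/2 = 5/2
1 + 1/(5/2) = 1 + 2/5 = 7/5
2 + 1/(7/5) = 2 + 5/7 = 19/7
1 + 1/(19/7) = 1 + 7/19 = 26/19
10 + 1/(26/19) = 10 + 19/26 = 279/26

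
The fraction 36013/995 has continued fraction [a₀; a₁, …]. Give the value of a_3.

2

36013 = 36·995 + 193, so a_0 = 36
995 = 5·193 + 30, so a_1 = 5
193 = 6·30 + 13, so a_2 = 6
30 = 2·13 + 4, so a_3 = 2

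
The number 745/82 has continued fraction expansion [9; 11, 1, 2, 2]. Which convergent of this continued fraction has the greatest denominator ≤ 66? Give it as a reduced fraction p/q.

318/35

a_0 = 9: 9/1  (≤ bound)
a_1 = 11: 100/11  (≤ bound)
a_2 = 1: 109/12  (≤ bound)
a_3 = 2: 318/35  (≤ bound)
a_4 = 2: 745/82  (> 66, stop)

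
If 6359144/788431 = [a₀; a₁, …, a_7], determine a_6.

9

Apply division with remainder until the remainder is 0:
⌊6359144/788431⌋ = 8, remainder 51696
⌊788431/51696⌋ = 15, remainder 12991
⌊51696/12991⌋ = 3, remainder 12723
⌊12991/12723⌋ = 1, remainder 268
⌊12723/268⌋ = 47, remainder 127
⌊268/127⌋ = 2, remainder 14
⌊127/14⌋ = 9, remainder 1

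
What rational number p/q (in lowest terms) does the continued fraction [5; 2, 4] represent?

49/9

Start with 4.
2 + 1/(4/1) = 2 + 1/4 = 9/4
5 + 1/(9/4) = 5 + 4/9 = 49/9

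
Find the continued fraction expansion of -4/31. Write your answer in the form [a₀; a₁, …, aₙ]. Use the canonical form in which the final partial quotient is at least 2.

[-1; 1, 6, 1, 3]

Repeatedly divide and take the remainder:
-4 = -1·31 + 27, so a_0 = -1
31 = 1·27 + 4, so a_1 = 1
27 = 6·4 + 3, so a_2 = 6
4 = 1·3 + 1, so a_3 = 1
3 = 3·1 + 0, so a_4 = 3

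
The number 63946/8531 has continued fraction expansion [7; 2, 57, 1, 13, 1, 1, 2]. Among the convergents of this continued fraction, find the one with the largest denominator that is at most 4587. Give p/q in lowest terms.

25403/3389

List convergents until the denominator exceeds the bound:
a_0 = 7: 7/1  (≤ bound)
a_1 = 2: 15/2  (≤ bound)
a_2 = 57: 862/115  (≤ bound)
a_3 = 1: 877/117  (≤ bound)
a_4 = 13: 12263/1636  (≤ bound)
a_5 = 1: 13140/1753  (≤ bound)
a_6 = 1: 25403/3389  (≤ bound)
a_7 = 2: 63946/8531  (> 4587, stop)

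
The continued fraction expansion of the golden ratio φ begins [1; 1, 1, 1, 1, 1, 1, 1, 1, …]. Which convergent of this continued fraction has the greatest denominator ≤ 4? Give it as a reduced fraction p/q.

5/3

List convergents until the denominator exceeds the bound:
a_0 = 1: 1/1  (≤ bound)
a_1 = 1: 2/1  (≤ bound)
a_2 = 1: 3/2  (≤ bound)
a_3 = 1: 5/3  (≤ bound)
a_4 = 1: 8/5  (> 4, stop)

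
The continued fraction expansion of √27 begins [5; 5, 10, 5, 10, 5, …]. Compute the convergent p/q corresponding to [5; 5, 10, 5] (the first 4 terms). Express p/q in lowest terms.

Work from the innermost term outward:
Start with 5.
10 + 1/(5/1) = 10 + 1/5 = 51/5
5 + 1/(51/5) = 5 + 5/51 = 260/51
5 + 1/(260/51) = 5 + 51/260 = 1351/260

1351/260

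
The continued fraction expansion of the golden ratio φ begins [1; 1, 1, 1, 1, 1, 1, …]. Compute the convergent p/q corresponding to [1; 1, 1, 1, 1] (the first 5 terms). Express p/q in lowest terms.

a_0 = 1: 1/1
a_1 = 1: 2/1
a_2 = 1: 3/2
a_3 = 1: 5/3
a_4 = 1: 8/5

8/5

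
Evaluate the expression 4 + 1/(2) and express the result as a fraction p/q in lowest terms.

Start with 2.
4 + 1/(2/1) = 4 + 1/2 = 9/2

9/2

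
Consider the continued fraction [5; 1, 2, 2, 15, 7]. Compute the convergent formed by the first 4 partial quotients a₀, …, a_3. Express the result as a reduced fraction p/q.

40/7

Start with 2.
2 + 1/(2/1) = 2 + 1/2 = 5/2
1 + 1/(5/2) = 1 + 2/5 = 7/5
5 + 1/(7/5) = 5 + 5/7 = 40/7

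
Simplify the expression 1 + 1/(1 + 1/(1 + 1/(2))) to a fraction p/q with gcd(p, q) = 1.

Start with 2.
1 + 1/(2/1) = 1 + 1/2 = 3/2
1 + 1/(3/2) = 1 + 2/3 = 5/3
1 + 1/(5/3) = 1 + 3/5 = 8/5

8/5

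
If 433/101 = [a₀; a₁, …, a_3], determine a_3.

Run the Euclidean algorithm, recording each quotient:
⌊433/101⌋ = 4, remainder 29
⌊101/29⌋ = 3, remainder 14
⌊29/14⌋ = 2, remainder 1
⌊14/1⌋ = 14, remainder 0

14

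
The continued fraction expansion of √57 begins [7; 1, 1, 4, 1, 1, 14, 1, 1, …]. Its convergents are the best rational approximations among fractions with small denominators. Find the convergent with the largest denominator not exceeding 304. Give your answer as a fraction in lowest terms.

2197/291

List convergents until the denominator exceeds the bound:
a_0 = 7: 7/1  (≤ bound)
a_1 = 1: 8/1  (≤ bound)
a_2 = 1: 15/2  (≤ bound)
a_3 = 4: 68/9  (≤ bound)
a_4 = 1: 83/11  (≤ bound)
a_5 = 1: 151/20  (≤ bound)
a_6 = 14: 2197/291  (≤ bound)
a_7 = 1: 2348/311  (> 304, stop)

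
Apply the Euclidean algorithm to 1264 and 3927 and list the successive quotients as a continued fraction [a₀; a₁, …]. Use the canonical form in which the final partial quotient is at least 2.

1264 ÷ 3927 → quotient 0, remainder 1264
3927 ÷ 1264 → quotient 3, remainder 135
1264 ÷ 135 → quotient 9, remainder 49
135 ÷ 49 → quotient 2, remainder 37
49 ÷ 37 → quotient 1, remainder 12
37 ÷ 12 → quotient 3, remainder 1
12 ÷ 1 → quotient 12, remainder 0

[0; 3, 9, 2, 1, 3, 12]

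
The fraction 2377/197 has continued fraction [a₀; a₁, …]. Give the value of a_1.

⌊2377/197⌋ = 12, remainder 13
⌊197/13⌋ = 15, remainder 2

15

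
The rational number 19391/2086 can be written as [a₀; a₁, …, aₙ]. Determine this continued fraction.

19391 = 9·2086 + 617, so a_0 = 9
2086 = 3·617 + 235, so a_1 = 3
617 = 2·235 + 147, so a_2 = 2
235 = 1·147 + 88, so a_3 = 1
147 = 1·88 + 59, so a_4 = 1
88 = 1·59 + 29, so a_5 = 1
59 = 2·29 + 1, so a_6 = 2
29 = 29·1 + 0, so a_7 = 29

[9; 3, 2, 1, 1, 1, 2, 29]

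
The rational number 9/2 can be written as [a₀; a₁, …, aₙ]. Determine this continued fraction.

⌊9/2⌋ = 4, remainder 1
⌊2/1⌋ = 2, remainder 0

[4; 2]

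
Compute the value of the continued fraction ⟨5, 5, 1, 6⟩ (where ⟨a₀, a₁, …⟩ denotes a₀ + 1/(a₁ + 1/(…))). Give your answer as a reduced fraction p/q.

212/41

Collapse the nested fraction from the inside out:
Start with 6.
1 + 1/(6/1) = 1 + 1/6 = 7/6
5 + 1/(7/6) = 5 + 6/7 = 41/7
5 + 1/(41/7) = 5 + 7/41 = 212/41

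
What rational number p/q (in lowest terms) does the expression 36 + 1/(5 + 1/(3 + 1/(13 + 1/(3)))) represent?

Use the convergent recurrence hₖ = aₖ·hₖ₋₁ + hₖ₋₂ (and likewise for the denominators kₖ):
a_0 = 36: 36/1
a_1 = 5: 181/5
a_2 = 3: 579/16
a_3 = 13: 7708/213
a_4 = 3: 23703/655

23703/655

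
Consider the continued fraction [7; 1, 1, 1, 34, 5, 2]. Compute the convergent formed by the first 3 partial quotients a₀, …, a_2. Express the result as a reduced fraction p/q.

15/2

Compute successive convergents:
a_0 = 7: 7/1
a_1 = 1: 8/1
a_2 = 1: 15/2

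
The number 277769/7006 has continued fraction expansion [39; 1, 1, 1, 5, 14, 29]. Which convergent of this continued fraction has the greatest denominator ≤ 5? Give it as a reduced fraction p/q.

a_0 = 39: 39/1  (≤ bound)
a_1 = 1: 40/1  (≤ bound)
a_2 = 1: 79/2  (≤ bound)
a_3 = 1: 119/3  (≤ bound)
a_4 = 5: 674/17  (> 5, stop)

119/3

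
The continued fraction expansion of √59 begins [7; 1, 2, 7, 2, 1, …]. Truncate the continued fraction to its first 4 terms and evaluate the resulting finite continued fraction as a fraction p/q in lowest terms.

169/22

a_0 = 7: 7/1
a_1 = 1: 8/1
a_2 = 2: 23/3
a_3 = 7: 169/22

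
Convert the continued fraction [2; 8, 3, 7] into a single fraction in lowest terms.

388/183

Compute successive convergents:
a_0 = 2: 2/1
a_1 = 8: 17/8
a_2 = 3: 53/25
a_3 = 7: 388/183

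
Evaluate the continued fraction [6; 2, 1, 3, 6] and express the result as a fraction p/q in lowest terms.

a_0 = 6: 6/1
a_1 = 2: 13/2
a_2 = 1: 19/3
a_3 = 3: 70/11
a_4 = 6: 439/69

439/69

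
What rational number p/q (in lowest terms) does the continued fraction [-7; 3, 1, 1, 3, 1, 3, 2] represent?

Compute successive convergents:
a_0 = -7: -7/1
a_1 = 3: -20/3
a_2 = 1: -27/4
a_3 = 1: -47/7
a_4 = 3: -168/25
a_5 = 1: -215/32
a_6 = 3: -813/121
a_7 = 2: -1841/274

-1841/274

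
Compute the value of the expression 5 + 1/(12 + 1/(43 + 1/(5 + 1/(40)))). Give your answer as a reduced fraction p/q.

Compute successive convergents:
a_0 = 5: 5/1
a_1 = 12: 61/12
a_2 = 43: 2628/517
a_3 = 5: 13201/2597
a_4 = 40: 530668/104397

530668/104397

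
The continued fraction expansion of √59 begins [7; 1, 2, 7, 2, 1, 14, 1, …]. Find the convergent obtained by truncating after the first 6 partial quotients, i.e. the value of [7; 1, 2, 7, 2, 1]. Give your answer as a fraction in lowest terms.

530/69

Build up convergents one term at a time:
a_0 = 7: 7/1
a_1 = 1: 8/1
a_2 = 2: 23/3
a_3 = 7: 169/22
a_4 = 2: 361/47
a_5 = 1: 530/69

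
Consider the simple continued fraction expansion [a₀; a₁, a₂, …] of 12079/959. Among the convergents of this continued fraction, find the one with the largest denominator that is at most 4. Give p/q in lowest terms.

List convergents until the denominator exceeds the bound:
a_0 = 12: 12/1  (≤ bound)
a_1 = 1: 13/1  (≤ bound)
a_2 = 1: 25/2  (≤ bound)
a_3 = 2: 63/5  (> 4, stop)

25/2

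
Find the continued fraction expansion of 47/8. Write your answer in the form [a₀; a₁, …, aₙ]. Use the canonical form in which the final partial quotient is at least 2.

[5; 1, 7]

47 ÷ 8 → quotient 5, remainder 7
8 ÷ 7 → quotient 1, remainder 1
7 ÷ 1 → quotient 7, remainder 0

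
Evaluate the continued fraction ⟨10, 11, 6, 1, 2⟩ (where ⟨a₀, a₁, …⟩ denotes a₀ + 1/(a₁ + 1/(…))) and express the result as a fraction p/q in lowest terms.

a_0 = 10: 10/1
a_1 = 11: 111/11
a_2 = 6: 676/67
a_3 = 1: 787/78
a_4 = 2: 2250/223

2250/223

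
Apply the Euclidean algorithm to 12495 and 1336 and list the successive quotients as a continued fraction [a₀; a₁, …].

Repeatedly divide and take the remainder:
12495 ÷ 1336 → quotient 9, remainder 471
1336 ÷ 471 → quotient 2, remainder 394
471 ÷ 394 → quotient 1, remainder 77
394 ÷ 77 → quotient 5, remainder 9
77 ÷ 9 → quotient 8, remainder 5
9 ÷ 5 → quotient 1, remainder 4
5 ÷ 4 → quotient 1, remainder 1
4 ÷ 1 → quotient 4, remainder 0

[9; 2, 1, 5, 8, 1, 1, 4]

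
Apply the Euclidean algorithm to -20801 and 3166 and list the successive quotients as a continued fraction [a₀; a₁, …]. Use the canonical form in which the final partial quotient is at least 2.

[-7; 2, 3, 15, 3, 4, 2]

-20801 ÷ 3166 → quotient -7, remainder 1361
3166 ÷ 1361 → quotient 2, remainder 444
1361 ÷ 444 → quotient 3, remainder 29
444 ÷ 29 → quotient 15, remainder 9
29 ÷ 9 → quotient 3, remainder 2
9 ÷ 2 → quotient 4, remainder 1
2 ÷ 1 → quotient 2, remainder 0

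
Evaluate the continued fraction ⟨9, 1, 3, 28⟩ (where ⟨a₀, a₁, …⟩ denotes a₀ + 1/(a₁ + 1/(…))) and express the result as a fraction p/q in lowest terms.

1102/113

Compute successive convergents:
a_0 = 9: 9/1
a_1 = 1: 10/1
a_2 = 3: 39/4
a_3 = 28: 1102/113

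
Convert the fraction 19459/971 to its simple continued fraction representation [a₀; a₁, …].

[20; 24, 1, 8, 1, 3]

19459 = 20·971 + 39, so a_0 = 20
971 = 24·39 + 35, so a_1 = 24
39 = 1·35 + 4, so a_2 = 1
35 = 8·4 + 3, so a_3 = 8
4 = 1·3 + 1, so a_4 = 1
3 = 3·1 + 0, so a_5 = 3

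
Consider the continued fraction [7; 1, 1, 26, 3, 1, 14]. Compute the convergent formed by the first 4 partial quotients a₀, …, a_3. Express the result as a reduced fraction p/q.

398/53

Build up convergents one term at a time:
a_0 = 7: 7/1
a_1 = 1: 8/1
a_2 = 1: 15/2
a_3 = 26: 398/53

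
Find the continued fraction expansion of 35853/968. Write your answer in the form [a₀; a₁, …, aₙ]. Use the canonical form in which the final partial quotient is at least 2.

Repeatedly divide and take the remainder:
⌊35853/968⌋ = 37, remainder 37
⌊968/37⌋ = 26, remainder 6
⌊37/6⌋ = 6, remainder 1
⌊6/1⌋ = 6, remainder 0

[37; 26, 6, 6]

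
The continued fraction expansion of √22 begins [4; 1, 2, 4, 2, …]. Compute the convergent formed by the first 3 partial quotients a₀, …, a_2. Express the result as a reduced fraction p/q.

14/3

a_0 = 4: 4/1
a_1 = 1: 5/1
a_2 = 2: 14/3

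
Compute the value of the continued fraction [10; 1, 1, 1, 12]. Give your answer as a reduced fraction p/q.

a_0 = 10: 10/1
a_1 = 1: 11/1
a_2 = 1: 21/2
a_3 = 1: 32/3
a_4 = 12: 405/38

405/38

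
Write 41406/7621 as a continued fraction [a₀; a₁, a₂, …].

[5; 2, 3, 4, 5, 1, 2, 14]

Apply division with remainder until the remainder is 0:
41406 ÷ 7621 → quotient 5, remainder 3301
7621 ÷ 3301 → quotient 2, remainder 1019
3301 ÷ 1019 → quotient 3, remainder 244
1019 ÷ 244 → quotient 4, remainder 43
244 ÷ 43 → quotient 5, remainder 29
43 ÷ 29 → quotient 1, remainder 14
29 ÷ 14 → quotient 2, remainder 1
14 ÷ 1 → quotient 14, remainder 0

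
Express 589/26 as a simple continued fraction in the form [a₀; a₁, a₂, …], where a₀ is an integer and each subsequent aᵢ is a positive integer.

[22; 1, 1, 1, 8]

Repeatedly divide and take the remainder:
589 ÷ 26 → quotient 22, remainder 17
26 ÷ 17 → quotient 1, remainder 9
17 ÷ 9 → quotient 1, remainder 8
9 ÷ 8 → quotient 1, remainder 1
8 ÷ 1 → quotient 8, remainder 0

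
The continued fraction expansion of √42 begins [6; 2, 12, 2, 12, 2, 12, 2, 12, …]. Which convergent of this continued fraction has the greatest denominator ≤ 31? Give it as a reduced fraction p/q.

List convergents until the denominator exceeds the bound:
a_0 = 6: 6/1  (≤ bound)
a_1 = 2: 13/2  (≤ bound)
a_2 = 12: 162/25  (≤ bound)
a_3 = 2: 337/52  (> 31, stop)

162/25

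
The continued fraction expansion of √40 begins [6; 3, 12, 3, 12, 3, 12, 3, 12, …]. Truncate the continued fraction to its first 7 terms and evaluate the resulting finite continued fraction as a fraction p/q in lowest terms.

337434/53353

Start with 12.
3 + 1/(12/1) = 3 + 1/12 = 37/12
12 + 1/(37/12) = 12 + 12/37 = 456/37
3 + 1/(456/37) = 3 + 37/456 = 1405/456
12 + 1/(1405/456) = 12 + 456/1405 = 17316/1405
3 + 1/(17316/1405) = 3 + 1405/17316 = 53353/17316
6 + 1/(53353/17316) = 6 + 17316/53353 = 337434/53353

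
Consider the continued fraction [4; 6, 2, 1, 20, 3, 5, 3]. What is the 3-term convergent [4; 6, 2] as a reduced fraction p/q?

a_0 = 4: 4/1
a_1 = 6: 25/6
a_2 = 2: 54/13

54/13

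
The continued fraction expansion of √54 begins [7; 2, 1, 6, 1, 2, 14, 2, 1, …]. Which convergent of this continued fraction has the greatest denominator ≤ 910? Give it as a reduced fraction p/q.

List convergents until the denominator exceeds the bound:
a_0 = 7: 7/1  (≤ bound)
a_1 = 2: 15/2  (≤ bound)
a_2 = 1: 22/3  (≤ bound)
a_3 = 6: 147/20  (≤ bound)
a_4 = 1: 169/23  (≤ bound)
a_5 = 2: 485/66  (≤ bound)
a_6 = 14: 6959/947  (> 910, stop)

485/66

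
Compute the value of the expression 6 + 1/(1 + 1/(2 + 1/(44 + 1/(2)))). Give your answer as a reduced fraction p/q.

1794/269

Use the convergent recurrence hₖ = aₖ·hₖ₋₁ + hₖ₋₂ (and likewise for the denominators kₖ):
a_0 = 6: 6/1
a_1 = 1: 7/1
a_2 = 2: 20/3
a_3 = 44: 887/133
a_4 = 2: 1794/269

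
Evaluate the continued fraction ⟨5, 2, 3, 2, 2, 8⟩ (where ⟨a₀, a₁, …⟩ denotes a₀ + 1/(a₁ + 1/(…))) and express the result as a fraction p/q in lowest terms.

1783/328

Collapse the nested fraction from the inside out:
Start with 8.
2 + 1/(8/1) = 2 + 1/8 = 17/8
2 + 1/(17/8) = 2 + 8/17 = 42/17
3 + 1/(42/17) = 3 + 17/42 = 143/42
2 + 1/(143/42) = 2 + 42/143 = 328/143
5 + 1/(328/143) = 5 + 143/328 = 1783/328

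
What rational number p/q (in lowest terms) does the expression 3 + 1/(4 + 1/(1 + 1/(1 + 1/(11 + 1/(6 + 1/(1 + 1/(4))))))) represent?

11535/3581

Starting at the tail and folding back:
Start with 4.
1 + 1/(4/1) = 1 + 1/4 = 5/4
6 + 1/(5/4) = 6 + 4/5 = 34/5
11 + 1/(34/5) = 11 + 5/34 = 379/34
1 + 1/(379/34) = 1 + 34/379 = 413/379
1 + 1/(413/379) = 1 + 379/413 = 792/413
4 + 1/(792/413) = 4 + 413/792 = 3581/792
3 + 1/(3581/792) = 3 + 792/3581 = 11535/3581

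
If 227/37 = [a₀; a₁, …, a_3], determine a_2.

Apply division with remainder until the remainder is 0:
227 ÷ 37 → quotient 6, remainder 5
37 ÷ 5 → quotient 7, remainder 2
5 ÷ 2 → quotient 2, remainder 1

2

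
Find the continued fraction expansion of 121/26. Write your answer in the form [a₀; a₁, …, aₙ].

[4; 1, 1, 1, 8]

⌊121/26⌋ = 4, remainder 17
⌊26/17⌋ = 1, remainder 9
⌊17/9⌋ = 1, remainder 8
⌊9/8⌋ = 1, remainder 1
⌊8/1⌋ = 8, remainder 0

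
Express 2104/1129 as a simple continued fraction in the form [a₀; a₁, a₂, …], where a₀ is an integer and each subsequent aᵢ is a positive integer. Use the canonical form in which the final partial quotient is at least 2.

Repeatedly divide and take the remainder:
2104 ÷ 1129 → quotient 1, remainder 975
1129 ÷ 975 → quotient 1, remainder 154
975 ÷ 154 → quotient 6, remainder 51
154 ÷ 51 → quotient 3, remainder 1
51 ÷ 1 → quotient 51, remainder 0

[1; 1, 6, 3, 51]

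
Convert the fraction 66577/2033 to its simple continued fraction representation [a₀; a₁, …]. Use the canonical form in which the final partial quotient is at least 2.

[32; 1, 2, 1, 33, 7, 2]

66577 = 32·2033 + 1521, so a_0 = 32
2033 = 1·1521 + 512, so a_1 = 1
1521 = 2·512 + 497, so a_2 = 2
512 = 1·497 + 15, so a_3 = 1
497 = 33·15 + 2, so a_4 = 33
15 = 7·2 + 1, so a_5 = 7
2 = 2·1 + 0, so a_6 = 2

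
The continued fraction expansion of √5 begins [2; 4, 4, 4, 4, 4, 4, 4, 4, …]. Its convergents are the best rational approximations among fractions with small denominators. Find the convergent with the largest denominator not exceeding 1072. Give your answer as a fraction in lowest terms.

682/305

List convergents until the denominator exceeds the bound:
a_0 = 2: 2/1  (≤ bound)
a_1 = 4: 9/4  (≤ bound)
a_2 = 4: 38/17  (≤ bound)
a_3 = 4: 161/72  (≤ bound)
a_4 = 4: 682/305  (≤ bound)
a_5 = 4: 2889/1292  (> 1072, stop)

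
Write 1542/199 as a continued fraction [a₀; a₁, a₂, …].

[7; 1, 2, 1, 49]

⌊1542/199⌋ = 7, remainder 149
⌊199/149⌋ = 1, remainder 50
⌊149/50⌋ = 2, remainder 49
⌊50/49⌋ = 1, remainder 1
⌊49/1⌋ = 49, remainder 0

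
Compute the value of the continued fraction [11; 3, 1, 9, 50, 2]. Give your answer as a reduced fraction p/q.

Start with 2.
50 + 1/(2/1) = 50 + 1/2 = 101/2
9 + 1/(101/2) = 9 + 2/101 = 911/101
1 + 1/(911/101) = 1 + 101/911 = 1012/911
3 + 1/(1012/911) = 3 + 911/1012 = 3947/1012
11 + 1/(3947/1012) = 11 + 1012/3947 = 44429/3947

44429/3947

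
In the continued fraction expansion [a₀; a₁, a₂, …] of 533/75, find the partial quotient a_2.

2

Apply division with remainder until the remainder is 0:
533 ÷ 75 → quotient 7, remainder 8
75 ÷ 8 → quotient 9, remainder 3
8 ÷ 3 → quotient 2, remainder 2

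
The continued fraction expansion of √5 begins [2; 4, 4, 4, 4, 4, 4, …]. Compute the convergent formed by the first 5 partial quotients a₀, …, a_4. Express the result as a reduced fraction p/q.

682/305

a_0 = 2: 2/1
a_1 = 4: 9/4
a_2 = 4: 38/17
a_3 = 4: 161/72
a_4 = 4: 682/305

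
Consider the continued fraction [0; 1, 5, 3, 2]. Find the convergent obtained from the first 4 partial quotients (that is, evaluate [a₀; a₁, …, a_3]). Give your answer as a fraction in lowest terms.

Start with 3.
5 + 1/(3/1) = 5 + 1/3 = 16/3
1 + 1/(16/3) = 1 + 3/16 = 19/16
0 + 1/(19/16) = 0 + 16/19 = 16/19

16/19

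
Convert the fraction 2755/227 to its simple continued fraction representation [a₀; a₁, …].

[12; 7, 3, 10]

2755 = 12·227 + 31, so a_0 = 12
227 = 7·31 + 10, so a_1 = 7
31 = 3·10 + 1, so a_2 = 3
10 = 10·1 + 0, so a_3 = 10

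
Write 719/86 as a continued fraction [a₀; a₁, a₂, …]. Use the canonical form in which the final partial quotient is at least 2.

[8; 2, 1, 3, 2, 3]

Apply division with remainder until the remainder is 0:
⌊719/86⌋ = 8, remainder 31
⌊86/31⌋ = 2, remainder 24
⌊31/24⌋ = 1, remainder 7
⌊24/7⌋ = 3, remainder 3
⌊7/3⌋ = 2, remainder 1
⌊3/1⌋ = 3, remainder 0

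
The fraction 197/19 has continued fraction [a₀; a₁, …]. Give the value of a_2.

Repeatedly divide and take the remainder:
197 = 10·19 + 7, so a_0 = 10
19 = 2·7 + 5, so a_1 = 2
7 = 1·5 + 2, so a_2 = 1

1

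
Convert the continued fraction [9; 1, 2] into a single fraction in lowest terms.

Start with 2.
1 + 1/(2/1) = 1 + 1/2 = 3/2
9 + 1/(3/2) = 9 + 2/3 = 29/3

29/3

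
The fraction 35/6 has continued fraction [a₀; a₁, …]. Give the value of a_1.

1

35 ÷ 6 → quotient 5, remainder 5
6 ÷ 5 → quotient 1, remainder 1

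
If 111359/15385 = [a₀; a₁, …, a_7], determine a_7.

Repeatedly divide and take the remainder:
⌊111359/15385⌋ = 7, remainder 3664
⌊15385/3664⌋ = 4, remainder 729
⌊3664/729⌋ = 5, remainder 19
⌊729/19⌋ = 38, remainder 7
⌊19/7⌋ = 2, remainder 5
⌊7/5⌋ = 1, remainder 2
⌊5/2⌋ = 2, remainder 1
⌊2/1⌋ = 2, remainder 0

2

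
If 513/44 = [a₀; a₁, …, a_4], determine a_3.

1

513 = 11·44 + 29, so a_0 = 11
44 = 1·29 + 15, so a_1 = 1
29 = 1·15 + 14, so a_2 = 1
15 = 1·14 + 1, so a_3 = 1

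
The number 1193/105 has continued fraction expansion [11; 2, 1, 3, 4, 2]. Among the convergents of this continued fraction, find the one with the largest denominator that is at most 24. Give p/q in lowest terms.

125/11

a_0 = 11: 11/1  (≤ bound)
a_1 = 2: 23/2  (≤ bound)
a_2 = 1: 34/3  (≤ bound)
a_3 = 3: 125/11  (≤ bound)
a_4 = 4: 534/47  (> 24, stop)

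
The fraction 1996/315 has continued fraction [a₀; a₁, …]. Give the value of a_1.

2

⌊1996/315⌋ = 6, remainder 106
⌊315/106⌋ = 2, remainder 103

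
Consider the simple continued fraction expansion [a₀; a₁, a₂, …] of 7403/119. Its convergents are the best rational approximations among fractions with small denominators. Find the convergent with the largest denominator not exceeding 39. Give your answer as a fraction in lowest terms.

1182/19

a_0 = 62: 62/1  (≤ bound)
a_1 = 4: 249/4  (≤ bound)
a_2 = 1: 311/5  (≤ bound)
a_3 = 3: 1182/19  (≤ bound)
a_4 = 6: 7403/119  (> 39, stop)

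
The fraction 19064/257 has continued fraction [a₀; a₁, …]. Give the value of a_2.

⌊19064/257⌋ = 74, remainder 46
⌊257/46⌋ = 5, remainder 27
⌊46/27⌋ = 1, remainder 19

1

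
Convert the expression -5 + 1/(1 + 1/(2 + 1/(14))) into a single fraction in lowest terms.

Collapse the nested fraction from the inside out:
Start with 14.
2 + 1/(14/1) = 2 + 1/14 = 29/14
1 + 1/(29/14) = 1 + 14/29 = 43/29
-5 + 1/(43/29) = -5 + 29/43 = -186/43

-186/43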